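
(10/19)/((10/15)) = 15/19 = 0.79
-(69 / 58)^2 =-4761 / 3364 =-1.42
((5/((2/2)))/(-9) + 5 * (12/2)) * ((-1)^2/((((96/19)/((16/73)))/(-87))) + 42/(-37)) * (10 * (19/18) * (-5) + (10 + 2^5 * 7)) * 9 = -11461909585/48618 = -235754.44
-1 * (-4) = 4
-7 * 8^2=-448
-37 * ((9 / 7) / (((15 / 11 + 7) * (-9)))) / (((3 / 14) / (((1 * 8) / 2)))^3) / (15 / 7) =17868928 / 9315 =1918.30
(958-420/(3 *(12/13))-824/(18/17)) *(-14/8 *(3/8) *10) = -8855/48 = -184.48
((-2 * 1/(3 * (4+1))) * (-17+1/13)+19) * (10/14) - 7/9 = 11798/819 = 14.41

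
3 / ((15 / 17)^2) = 289 / 75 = 3.85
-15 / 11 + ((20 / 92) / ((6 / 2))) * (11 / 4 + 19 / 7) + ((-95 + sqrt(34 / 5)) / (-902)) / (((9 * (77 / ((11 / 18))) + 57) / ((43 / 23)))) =-334679315 / 345918804 - 43 * sqrt(170) / 123542430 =-0.97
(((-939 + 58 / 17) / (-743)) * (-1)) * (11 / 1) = -174955 / 12631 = -13.85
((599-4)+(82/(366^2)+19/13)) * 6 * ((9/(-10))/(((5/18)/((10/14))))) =-8282.30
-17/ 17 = -1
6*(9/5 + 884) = 26574/5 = 5314.80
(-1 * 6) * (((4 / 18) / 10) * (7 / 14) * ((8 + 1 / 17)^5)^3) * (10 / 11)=-224821842660777948565191556943986 / 94459960699823921169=-2380075547302.20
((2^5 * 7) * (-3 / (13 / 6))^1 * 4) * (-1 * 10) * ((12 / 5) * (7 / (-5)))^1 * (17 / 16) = -2878848 / 65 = -44289.97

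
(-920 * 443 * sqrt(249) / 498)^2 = 41526288400 / 249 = 166772242.57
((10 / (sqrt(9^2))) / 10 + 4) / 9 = 37 / 81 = 0.46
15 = 15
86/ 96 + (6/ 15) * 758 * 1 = 72983/ 240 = 304.10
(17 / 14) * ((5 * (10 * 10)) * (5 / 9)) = 21250 / 63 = 337.30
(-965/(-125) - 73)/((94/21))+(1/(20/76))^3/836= -3752953/258500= -14.52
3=3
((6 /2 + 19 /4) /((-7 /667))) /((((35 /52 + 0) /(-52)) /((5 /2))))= 6988826 /49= 142629.10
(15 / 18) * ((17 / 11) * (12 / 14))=1.10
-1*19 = -19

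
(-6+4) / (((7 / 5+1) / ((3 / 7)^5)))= -405 / 33614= -0.01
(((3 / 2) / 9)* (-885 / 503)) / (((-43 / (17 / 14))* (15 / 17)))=17051 / 1816836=0.01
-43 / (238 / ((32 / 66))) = -344 / 3927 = -0.09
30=30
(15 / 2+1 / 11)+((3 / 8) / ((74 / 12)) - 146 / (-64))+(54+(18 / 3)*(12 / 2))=1301527 / 13024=99.93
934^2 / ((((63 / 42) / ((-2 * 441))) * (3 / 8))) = -1367854208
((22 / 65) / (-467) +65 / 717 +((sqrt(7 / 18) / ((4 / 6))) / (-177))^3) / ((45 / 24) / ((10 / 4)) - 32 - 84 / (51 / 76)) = -133096468 / 231509358795 +119 * sqrt(14) / 471877147368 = -0.00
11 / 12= 0.92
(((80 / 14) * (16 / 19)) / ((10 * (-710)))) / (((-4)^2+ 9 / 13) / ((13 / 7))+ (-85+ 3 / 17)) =91936 / 10286968125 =0.00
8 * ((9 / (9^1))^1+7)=64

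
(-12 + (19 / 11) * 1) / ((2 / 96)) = -5424 / 11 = -493.09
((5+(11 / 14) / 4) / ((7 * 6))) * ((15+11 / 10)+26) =40837 / 7840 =5.21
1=1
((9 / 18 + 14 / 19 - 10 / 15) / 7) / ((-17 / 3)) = -0.01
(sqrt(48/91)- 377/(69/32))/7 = -12064/483 +4 * sqrt(273)/637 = -24.87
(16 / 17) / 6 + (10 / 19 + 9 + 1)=10352 / 969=10.68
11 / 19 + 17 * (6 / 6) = 334 / 19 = 17.58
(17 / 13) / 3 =17 / 39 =0.44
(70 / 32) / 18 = 0.12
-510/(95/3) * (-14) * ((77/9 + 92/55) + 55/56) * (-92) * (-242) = 5346194612/95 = 56275732.76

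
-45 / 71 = -0.63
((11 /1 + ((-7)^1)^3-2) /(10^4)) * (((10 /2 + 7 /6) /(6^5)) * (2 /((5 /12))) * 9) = -6179 /5400000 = -0.00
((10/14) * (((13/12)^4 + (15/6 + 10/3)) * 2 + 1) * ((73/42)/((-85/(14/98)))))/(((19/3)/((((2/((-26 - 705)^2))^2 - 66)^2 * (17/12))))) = -1036354510324140776770715039392057/33054681402365949784200211934976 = -31.35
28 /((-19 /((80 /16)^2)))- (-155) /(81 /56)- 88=-27212 /1539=-17.68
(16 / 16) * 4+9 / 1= 13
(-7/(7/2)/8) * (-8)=2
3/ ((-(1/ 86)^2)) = -22188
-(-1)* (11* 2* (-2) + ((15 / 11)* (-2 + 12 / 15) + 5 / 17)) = -8479 / 187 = -45.34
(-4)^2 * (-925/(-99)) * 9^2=133200/11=12109.09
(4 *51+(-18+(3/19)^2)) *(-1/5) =-13431/361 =-37.20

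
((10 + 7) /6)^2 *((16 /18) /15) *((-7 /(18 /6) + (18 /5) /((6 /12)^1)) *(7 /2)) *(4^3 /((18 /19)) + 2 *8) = 111054608 /164025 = 677.06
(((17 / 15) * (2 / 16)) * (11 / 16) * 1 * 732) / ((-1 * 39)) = -11407 / 6240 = -1.83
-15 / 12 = -5 / 4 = -1.25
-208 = -208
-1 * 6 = -6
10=10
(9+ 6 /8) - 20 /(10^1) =31 /4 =7.75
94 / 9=10.44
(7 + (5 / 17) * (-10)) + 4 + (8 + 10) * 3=1055 / 17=62.06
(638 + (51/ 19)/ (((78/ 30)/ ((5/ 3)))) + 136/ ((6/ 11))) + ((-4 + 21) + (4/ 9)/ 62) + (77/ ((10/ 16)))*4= 1398.86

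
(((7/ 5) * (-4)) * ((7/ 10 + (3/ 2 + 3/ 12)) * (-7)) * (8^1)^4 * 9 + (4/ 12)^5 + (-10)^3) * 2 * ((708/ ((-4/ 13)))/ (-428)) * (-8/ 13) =-5074464395372/ 216675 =-23419704.14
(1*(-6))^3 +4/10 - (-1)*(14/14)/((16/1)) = -215.54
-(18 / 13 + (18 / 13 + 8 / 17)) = -716 / 221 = -3.24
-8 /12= -2 /3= -0.67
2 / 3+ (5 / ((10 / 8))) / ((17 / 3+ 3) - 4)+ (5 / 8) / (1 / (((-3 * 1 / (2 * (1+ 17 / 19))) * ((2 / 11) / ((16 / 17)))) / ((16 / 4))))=709591 / 473088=1.50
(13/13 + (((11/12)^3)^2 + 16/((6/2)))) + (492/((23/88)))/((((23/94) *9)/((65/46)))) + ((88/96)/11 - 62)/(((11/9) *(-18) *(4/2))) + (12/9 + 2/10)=2433323806309673/1998175703040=1217.77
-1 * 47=-47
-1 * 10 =-10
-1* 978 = -978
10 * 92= 920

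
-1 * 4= -4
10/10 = 1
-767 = -767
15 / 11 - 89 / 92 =401 / 1012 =0.40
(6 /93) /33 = 2 /1023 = 0.00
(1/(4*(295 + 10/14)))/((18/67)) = 469/149040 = 0.00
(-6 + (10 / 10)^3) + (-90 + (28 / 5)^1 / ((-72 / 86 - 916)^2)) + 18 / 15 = -26033715399 / 277544960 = -93.80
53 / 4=13.25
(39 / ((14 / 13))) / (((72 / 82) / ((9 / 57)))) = 6.51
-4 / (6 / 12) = -8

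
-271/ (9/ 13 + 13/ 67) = -236041/ 772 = -305.75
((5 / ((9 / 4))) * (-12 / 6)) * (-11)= 440 / 9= 48.89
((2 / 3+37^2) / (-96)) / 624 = -4109 / 179712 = -0.02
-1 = -1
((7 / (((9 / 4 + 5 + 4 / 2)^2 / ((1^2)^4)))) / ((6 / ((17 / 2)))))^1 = 476 / 4107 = 0.12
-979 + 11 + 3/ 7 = -6773/ 7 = -967.57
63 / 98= 9 / 14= 0.64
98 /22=49 /11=4.45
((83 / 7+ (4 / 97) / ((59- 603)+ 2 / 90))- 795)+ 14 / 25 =-46455355468 / 59361575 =-782.58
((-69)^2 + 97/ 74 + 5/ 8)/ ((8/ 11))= 15508119/ 2368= 6549.04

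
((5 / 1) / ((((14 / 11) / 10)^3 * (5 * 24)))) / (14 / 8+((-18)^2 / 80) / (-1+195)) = 80691875 / 7070259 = 11.41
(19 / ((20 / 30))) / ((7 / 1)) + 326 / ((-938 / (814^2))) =-216002477 / 938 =-230279.83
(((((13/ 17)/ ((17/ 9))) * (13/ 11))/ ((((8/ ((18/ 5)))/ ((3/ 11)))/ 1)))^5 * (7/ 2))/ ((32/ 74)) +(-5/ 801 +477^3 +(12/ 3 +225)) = 465483821965530304735494620314273543268113/ 4288925851746963647920645017600000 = 108531561.99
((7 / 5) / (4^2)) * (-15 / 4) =-0.33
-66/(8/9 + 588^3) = -27/83167148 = -0.00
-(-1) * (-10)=-10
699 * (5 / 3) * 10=11650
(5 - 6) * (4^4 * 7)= -1792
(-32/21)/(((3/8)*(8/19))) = -608/63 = -9.65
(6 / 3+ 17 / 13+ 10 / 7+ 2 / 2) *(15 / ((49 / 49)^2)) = 7830 / 91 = 86.04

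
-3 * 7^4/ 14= -1029/ 2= -514.50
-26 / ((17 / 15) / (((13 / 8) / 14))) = -2535 / 952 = -2.66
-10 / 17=-0.59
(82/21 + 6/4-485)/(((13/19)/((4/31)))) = -765434/8463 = -90.44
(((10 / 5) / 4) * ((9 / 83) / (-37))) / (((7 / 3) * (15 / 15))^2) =-81 / 300958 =-0.00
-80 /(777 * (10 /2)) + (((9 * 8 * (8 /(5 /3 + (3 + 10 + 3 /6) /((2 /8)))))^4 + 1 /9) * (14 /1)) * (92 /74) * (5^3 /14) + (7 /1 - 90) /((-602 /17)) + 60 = 277780145206715133595 /155921717285586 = 1781535.95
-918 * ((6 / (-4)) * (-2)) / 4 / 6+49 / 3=-1181 / 12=-98.42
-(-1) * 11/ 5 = 11/ 5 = 2.20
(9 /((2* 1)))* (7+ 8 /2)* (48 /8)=297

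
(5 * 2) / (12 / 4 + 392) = 2 / 79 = 0.03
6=6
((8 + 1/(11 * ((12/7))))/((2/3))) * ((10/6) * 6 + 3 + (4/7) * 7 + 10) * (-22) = -28701/4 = -7175.25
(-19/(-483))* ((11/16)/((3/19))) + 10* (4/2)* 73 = 33852611/23184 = 1460.17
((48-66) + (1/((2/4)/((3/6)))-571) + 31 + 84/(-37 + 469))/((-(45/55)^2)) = 2425445/2916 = 831.77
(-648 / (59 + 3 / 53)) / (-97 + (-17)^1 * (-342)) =-17172 / 8947105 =-0.00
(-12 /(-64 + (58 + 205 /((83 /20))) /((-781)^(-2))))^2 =248004 /7390750732423177441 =0.00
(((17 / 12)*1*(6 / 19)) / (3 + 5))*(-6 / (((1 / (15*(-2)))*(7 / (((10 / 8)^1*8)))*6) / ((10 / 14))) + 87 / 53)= 1423971 / 789488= 1.80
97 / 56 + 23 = 1385 / 56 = 24.73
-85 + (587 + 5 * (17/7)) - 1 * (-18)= 3725/7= 532.14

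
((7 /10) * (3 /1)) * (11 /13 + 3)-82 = -961 /13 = -73.92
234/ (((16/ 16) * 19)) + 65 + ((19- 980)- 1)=-16809/ 19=-884.68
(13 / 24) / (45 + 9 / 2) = 13 / 1188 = 0.01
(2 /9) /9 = 2 /81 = 0.02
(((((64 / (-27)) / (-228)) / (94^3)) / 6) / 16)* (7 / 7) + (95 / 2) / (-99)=-40478511229 / 84365739216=-0.48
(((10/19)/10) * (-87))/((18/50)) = -725/57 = -12.72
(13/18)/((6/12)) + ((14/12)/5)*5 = 47/18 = 2.61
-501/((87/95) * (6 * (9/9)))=-15865/174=-91.18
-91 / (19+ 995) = -7 / 78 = -0.09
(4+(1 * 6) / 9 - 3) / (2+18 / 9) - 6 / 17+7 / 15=541 / 1020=0.53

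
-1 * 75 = -75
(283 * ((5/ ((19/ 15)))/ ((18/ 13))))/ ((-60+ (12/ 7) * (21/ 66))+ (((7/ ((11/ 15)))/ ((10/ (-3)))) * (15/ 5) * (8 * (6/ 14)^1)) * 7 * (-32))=0.12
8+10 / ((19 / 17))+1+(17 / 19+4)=434 / 19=22.84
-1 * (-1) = 1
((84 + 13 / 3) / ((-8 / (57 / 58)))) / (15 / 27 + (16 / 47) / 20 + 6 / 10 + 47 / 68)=-36206685 / 6218644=-5.82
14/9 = 1.56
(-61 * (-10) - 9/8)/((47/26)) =63323/188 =336.82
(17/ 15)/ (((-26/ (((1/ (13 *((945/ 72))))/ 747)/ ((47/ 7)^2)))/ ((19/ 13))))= -9044/ 815697051975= -0.00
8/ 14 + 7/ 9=85/ 63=1.35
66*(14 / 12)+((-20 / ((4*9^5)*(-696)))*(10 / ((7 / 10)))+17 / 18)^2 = 100728511313060878 / 1293182085427281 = 77.89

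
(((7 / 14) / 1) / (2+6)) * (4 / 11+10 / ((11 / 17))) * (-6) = -261 / 44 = -5.93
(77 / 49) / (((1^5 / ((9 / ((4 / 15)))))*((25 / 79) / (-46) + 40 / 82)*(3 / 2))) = 2458401 / 33439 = 73.52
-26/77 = -0.34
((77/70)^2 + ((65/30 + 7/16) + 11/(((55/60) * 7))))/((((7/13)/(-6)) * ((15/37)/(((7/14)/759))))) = -22337159/223146000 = -0.10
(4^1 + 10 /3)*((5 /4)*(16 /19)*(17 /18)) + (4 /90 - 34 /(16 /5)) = -67513 /20520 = -3.29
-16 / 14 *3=-24 / 7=-3.43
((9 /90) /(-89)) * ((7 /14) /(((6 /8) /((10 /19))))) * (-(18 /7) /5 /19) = 12 /1124515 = 0.00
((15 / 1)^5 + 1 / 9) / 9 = 6834376 / 81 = 84375.01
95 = 95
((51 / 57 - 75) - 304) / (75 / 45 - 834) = 21552 / 47443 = 0.45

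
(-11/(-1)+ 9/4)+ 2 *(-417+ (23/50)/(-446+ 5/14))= -512067213/623900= -820.75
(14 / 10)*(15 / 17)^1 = 1.24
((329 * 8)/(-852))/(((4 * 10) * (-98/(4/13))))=47/193830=0.00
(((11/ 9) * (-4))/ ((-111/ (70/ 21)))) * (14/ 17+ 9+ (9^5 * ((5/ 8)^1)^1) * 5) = 1380343855/ 50949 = 27092.66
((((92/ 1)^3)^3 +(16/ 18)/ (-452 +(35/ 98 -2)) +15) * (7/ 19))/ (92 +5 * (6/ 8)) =39772189378668222253652/ 21891897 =1816753905733624.74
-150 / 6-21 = -46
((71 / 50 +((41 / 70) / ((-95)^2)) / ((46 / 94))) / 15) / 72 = 3439147 / 2615445000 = 0.00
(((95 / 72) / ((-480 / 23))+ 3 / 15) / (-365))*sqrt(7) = -0.00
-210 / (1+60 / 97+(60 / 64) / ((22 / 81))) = -41.42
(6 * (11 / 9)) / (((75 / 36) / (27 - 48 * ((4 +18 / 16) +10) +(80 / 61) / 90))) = -33769384 / 13725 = -2460.43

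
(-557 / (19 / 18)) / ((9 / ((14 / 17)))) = -15596 / 323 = -48.28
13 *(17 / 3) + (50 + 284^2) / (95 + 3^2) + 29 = 137075 / 156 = 878.69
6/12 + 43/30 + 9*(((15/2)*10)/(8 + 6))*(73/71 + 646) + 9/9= 465176111/14910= 31198.93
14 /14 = 1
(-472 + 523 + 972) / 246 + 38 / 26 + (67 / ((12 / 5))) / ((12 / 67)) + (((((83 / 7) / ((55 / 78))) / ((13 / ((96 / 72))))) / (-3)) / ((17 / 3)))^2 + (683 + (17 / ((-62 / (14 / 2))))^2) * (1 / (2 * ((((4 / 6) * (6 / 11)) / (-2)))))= -2728130553472847869 / 1579801038215400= -1726.88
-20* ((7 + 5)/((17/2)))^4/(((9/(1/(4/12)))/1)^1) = -2211840/83521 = -26.48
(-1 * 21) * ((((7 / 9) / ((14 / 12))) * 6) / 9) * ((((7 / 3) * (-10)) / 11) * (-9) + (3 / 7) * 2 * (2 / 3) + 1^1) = -6364 / 33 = -192.85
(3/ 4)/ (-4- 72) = -0.01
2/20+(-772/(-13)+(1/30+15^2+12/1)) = 57821/195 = 296.52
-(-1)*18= 18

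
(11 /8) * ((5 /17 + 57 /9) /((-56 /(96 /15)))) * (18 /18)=-1859 /1785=-1.04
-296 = -296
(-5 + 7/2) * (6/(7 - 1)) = -3/2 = -1.50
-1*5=-5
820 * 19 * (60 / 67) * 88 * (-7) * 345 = -198663696000 / 67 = -2965129791.04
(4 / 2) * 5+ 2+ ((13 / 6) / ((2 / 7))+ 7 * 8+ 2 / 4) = 913 / 12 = 76.08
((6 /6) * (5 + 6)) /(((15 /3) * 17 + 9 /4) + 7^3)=0.03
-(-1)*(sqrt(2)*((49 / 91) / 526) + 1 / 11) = 7*sqrt(2) / 6838 + 1 / 11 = 0.09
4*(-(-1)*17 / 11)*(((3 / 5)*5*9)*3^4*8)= 1189728 / 11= 108157.09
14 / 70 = 1 / 5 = 0.20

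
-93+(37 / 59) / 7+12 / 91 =-498128 / 5369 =-92.78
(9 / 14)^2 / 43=81 / 8428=0.01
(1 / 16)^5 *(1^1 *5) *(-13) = -65 / 1048576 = -0.00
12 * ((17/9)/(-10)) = -2.27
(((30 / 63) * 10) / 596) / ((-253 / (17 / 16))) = -425 / 12666192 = -0.00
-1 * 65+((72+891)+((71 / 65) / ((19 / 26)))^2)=8124614 / 9025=900.23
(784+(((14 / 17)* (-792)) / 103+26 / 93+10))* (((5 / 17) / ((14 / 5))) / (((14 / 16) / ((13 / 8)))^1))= 20850648650 / 135648219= 153.71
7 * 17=119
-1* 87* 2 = -174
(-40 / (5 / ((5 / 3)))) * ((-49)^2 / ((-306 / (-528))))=-8451520 / 153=-55238.69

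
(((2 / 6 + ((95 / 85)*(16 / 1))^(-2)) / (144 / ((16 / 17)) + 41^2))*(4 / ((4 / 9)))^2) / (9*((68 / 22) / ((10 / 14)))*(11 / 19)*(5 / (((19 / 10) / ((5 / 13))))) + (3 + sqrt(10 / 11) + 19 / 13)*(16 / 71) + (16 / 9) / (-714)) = 14968572809775066629433 / 23996213565958037044946944 - 16089477290778779433*sqrt(110) / 29995266957447546306183680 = 0.00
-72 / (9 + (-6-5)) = 36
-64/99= -0.65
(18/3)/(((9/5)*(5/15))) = 10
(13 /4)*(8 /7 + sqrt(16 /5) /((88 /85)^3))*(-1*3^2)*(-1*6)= 1404 /7 + 43111575*sqrt(5) /340736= 483.49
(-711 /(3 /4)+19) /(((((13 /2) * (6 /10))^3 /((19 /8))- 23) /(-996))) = 1098774750 /2347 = 468161.38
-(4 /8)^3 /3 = -1 /24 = -0.04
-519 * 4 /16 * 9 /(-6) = 1557 /8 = 194.62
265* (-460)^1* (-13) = 1584700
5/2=2.50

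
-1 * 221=-221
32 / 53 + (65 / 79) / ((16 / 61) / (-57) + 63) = 113139749 / 183419909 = 0.62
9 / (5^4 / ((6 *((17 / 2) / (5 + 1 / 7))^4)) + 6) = 601601763 / 1334187842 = 0.45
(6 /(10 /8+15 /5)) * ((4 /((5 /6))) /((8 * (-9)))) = -8 /85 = -0.09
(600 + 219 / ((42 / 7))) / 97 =1273 / 194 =6.56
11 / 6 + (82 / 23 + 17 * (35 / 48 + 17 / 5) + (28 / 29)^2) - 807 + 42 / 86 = -145719434557 / 199619760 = -729.99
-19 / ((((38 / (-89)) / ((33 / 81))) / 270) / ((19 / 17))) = 93005 / 17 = 5470.88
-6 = -6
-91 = -91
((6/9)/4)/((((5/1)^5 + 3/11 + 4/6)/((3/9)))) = 11/618936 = 0.00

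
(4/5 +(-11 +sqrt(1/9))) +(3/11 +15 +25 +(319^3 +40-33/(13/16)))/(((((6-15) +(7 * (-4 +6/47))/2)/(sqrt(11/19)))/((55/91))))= -54543937194 * sqrt(209)/1191281-148/15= -661929.73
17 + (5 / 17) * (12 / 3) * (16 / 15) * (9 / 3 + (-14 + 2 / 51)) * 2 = -27335 / 2601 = -10.51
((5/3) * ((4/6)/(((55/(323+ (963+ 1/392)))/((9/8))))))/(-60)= -504113/1034880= -0.49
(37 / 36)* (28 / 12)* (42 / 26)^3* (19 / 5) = 1687903 / 43940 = 38.41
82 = 82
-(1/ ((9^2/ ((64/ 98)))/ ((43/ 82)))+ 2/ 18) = -18769/ 162729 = -0.12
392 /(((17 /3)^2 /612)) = 127008 /17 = 7471.06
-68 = -68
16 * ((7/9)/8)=14/9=1.56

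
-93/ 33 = -2.82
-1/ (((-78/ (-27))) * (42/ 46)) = -69/ 182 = -0.38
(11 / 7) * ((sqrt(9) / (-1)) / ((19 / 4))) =-132 / 133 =-0.99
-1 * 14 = -14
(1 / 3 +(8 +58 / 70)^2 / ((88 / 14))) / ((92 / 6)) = 294143 / 354200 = 0.83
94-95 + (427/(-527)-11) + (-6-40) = -58.81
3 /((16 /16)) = 3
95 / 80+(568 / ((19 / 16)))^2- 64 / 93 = 122896783295 / 537168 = 228786.49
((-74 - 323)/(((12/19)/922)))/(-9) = 3477323/54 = 64394.87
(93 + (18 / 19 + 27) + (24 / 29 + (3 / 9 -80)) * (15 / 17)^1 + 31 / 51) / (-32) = -91313 / 56202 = -1.62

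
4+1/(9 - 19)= 39/10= 3.90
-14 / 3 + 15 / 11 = -109 / 33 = -3.30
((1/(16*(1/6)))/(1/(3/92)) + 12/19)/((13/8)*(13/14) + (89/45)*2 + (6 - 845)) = -0.00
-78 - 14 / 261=-20372 / 261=-78.05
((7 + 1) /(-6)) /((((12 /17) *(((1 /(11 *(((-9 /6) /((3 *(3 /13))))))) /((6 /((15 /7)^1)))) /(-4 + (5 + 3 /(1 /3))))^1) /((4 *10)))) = 1361360 /27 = 50420.74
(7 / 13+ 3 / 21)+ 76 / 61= 10698 / 5551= 1.93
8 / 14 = 4 / 7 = 0.57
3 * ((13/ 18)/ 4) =13/ 24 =0.54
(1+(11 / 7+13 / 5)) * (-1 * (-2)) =10.34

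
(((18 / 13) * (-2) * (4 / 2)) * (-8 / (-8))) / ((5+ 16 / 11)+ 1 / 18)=-14256 / 16757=-0.85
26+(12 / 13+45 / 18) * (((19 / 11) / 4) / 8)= 239643 / 9152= 26.18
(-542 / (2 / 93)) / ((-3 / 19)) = 159619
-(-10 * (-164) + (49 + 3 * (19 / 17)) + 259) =-33173 / 17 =-1951.35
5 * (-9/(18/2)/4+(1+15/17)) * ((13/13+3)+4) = 1110/17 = 65.29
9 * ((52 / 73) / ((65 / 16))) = 576 / 365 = 1.58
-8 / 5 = -1.60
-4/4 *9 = -9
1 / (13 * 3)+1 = 40 / 39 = 1.03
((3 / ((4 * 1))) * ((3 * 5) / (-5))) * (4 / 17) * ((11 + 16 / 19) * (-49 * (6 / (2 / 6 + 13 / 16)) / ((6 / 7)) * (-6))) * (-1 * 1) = 40007520 / 3553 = 11260.21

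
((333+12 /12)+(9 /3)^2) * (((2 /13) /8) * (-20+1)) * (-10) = 32585 /26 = 1253.27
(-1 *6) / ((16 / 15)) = -45 / 8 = -5.62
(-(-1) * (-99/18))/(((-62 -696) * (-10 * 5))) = -11/75800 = -0.00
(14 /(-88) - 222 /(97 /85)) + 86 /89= -73588303 /379852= -193.73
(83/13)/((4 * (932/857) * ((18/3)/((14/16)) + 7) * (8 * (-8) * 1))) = -497917/300864512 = -0.00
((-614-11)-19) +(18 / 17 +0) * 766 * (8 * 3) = 319964 / 17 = 18821.41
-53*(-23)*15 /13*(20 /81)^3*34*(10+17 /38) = 7520.94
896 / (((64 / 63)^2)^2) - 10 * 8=99784967 / 131072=761.30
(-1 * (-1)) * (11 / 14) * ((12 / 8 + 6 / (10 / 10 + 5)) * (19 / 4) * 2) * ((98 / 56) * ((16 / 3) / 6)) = 1045 / 36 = 29.03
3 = 3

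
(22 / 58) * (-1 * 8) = -88 / 29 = -3.03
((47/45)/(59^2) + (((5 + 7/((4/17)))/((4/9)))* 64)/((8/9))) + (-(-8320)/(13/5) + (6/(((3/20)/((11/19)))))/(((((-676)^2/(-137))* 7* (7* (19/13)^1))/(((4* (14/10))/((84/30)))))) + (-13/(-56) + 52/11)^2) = 8854.10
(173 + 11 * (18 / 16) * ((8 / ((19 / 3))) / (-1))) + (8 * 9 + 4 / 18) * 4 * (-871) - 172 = -43029902 / 171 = -251636.85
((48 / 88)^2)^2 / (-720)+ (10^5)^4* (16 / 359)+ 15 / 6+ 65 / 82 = 4456824512534818944.80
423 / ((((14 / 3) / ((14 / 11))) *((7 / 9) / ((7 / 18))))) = 1269 / 22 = 57.68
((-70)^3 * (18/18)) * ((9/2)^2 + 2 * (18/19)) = -144317250/19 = -7595644.74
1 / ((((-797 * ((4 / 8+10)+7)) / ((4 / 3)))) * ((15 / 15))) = -8 / 83685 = -0.00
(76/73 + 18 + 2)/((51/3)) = 1536/1241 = 1.24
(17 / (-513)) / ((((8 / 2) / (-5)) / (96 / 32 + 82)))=7225 / 2052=3.52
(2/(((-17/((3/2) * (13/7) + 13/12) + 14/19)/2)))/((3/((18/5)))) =-14820/11291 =-1.31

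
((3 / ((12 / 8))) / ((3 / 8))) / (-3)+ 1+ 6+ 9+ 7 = 191 / 9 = 21.22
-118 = -118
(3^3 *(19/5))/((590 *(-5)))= -0.03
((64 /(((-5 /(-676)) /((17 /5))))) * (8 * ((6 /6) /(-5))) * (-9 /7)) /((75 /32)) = 25821.93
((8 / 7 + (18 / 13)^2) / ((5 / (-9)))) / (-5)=6516 / 5915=1.10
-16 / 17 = -0.94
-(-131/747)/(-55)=-131/41085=-0.00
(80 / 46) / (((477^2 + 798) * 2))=20 / 5251521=0.00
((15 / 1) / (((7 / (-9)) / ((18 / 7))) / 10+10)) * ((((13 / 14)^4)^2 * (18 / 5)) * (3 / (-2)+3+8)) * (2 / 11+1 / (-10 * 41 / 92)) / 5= -101688175949139 / 419913927289010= -0.24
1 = 1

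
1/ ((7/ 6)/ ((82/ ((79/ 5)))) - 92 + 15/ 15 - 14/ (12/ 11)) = -820/ 84959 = -0.01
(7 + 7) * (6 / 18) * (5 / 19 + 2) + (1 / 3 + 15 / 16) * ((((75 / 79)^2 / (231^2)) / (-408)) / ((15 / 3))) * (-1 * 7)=20773718052587 / 1966946712192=10.56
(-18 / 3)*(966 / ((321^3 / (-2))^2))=-2576 / 121559158499769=-0.00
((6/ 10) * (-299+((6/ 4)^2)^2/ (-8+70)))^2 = 791354355561/ 24601600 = 32166.78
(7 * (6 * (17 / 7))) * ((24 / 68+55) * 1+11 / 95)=537492 / 95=5657.81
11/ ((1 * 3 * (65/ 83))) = 913/ 195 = 4.68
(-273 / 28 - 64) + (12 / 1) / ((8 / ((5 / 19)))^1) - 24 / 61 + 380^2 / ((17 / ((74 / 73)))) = 49114144941 / 5753276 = 8536.73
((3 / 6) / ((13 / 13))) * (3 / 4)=3 / 8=0.38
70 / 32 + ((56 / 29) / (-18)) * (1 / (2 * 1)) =2.13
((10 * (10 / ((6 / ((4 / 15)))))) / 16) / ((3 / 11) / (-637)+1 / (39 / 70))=35035 / 226326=0.15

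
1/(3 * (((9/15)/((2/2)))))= 5/9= 0.56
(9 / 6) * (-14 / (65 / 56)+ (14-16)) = -1371 / 65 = -21.09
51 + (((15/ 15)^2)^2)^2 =52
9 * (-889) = -8001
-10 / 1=-10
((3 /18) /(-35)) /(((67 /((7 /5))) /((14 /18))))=-7 /90450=-0.00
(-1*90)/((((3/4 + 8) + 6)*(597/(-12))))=1440/11741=0.12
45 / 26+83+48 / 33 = 24649 / 286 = 86.19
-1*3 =-3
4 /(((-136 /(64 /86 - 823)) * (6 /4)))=35357 /2193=16.12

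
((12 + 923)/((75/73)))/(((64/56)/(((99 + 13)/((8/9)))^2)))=126421911/10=12642191.10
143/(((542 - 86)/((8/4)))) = 143/228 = 0.63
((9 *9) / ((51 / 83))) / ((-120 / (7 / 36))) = -581 / 2720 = -0.21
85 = 85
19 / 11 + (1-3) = -3 / 11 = -0.27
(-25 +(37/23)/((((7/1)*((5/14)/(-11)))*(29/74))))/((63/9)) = -143611/23345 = -6.15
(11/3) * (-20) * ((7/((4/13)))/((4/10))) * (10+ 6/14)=-260975/6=-43495.83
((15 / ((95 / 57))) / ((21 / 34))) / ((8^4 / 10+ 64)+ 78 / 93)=7905 / 257383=0.03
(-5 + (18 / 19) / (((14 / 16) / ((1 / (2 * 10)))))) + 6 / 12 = -5913 / 1330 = -4.45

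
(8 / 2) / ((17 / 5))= 1.18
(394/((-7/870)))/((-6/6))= 342780/7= 48968.57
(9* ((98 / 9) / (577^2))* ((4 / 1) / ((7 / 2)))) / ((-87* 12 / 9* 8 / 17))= -119 / 19309882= -0.00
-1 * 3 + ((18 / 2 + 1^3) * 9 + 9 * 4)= 123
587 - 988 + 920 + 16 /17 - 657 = -2330 /17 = -137.06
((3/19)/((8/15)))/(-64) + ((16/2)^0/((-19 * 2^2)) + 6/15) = 18591/48640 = 0.38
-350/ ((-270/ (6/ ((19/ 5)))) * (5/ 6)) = 140/ 57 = 2.46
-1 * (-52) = 52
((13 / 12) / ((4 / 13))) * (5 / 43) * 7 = 5915 / 2064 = 2.87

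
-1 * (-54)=54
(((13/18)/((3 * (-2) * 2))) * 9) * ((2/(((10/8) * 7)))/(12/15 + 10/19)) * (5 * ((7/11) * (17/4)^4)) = -96.90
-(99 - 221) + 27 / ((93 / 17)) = 3935 / 31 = 126.94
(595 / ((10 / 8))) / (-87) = -476 / 87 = -5.47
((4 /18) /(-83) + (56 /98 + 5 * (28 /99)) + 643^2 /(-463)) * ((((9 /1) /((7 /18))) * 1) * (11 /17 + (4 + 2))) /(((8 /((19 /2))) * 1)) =-26970777457551 /165705848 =-162762.98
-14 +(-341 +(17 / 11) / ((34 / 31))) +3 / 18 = -11663 / 33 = -353.42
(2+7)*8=72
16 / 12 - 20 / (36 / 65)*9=-971 / 3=-323.67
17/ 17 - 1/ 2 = 1/ 2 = 0.50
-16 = -16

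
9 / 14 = 0.64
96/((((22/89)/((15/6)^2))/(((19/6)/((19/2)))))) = 8900/11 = 809.09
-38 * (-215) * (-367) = -2998390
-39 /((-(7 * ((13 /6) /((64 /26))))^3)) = 0.17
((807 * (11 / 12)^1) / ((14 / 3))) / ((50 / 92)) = 204171 / 700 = 291.67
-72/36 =-2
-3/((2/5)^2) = -75/4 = -18.75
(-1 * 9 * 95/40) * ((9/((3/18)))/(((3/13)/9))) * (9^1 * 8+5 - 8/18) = -13784823/4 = -3446205.75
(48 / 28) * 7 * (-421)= -5052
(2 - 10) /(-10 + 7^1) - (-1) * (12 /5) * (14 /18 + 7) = 64 /3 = 21.33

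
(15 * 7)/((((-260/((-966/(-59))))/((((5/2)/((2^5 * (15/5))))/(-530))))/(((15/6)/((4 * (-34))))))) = -16905/2830610432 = -0.00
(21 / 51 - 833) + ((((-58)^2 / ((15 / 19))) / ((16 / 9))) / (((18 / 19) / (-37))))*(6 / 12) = -47637.74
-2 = -2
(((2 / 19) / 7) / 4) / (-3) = -0.00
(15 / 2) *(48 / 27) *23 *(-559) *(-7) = 3599960 / 3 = 1199986.67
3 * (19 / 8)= 57 / 8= 7.12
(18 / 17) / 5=18 / 85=0.21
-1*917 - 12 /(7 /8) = -6515 /7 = -930.71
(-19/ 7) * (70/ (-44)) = 95/ 22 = 4.32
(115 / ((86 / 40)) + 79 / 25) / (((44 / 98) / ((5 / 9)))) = 994651 / 14190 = 70.10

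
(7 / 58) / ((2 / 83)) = 581 / 116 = 5.01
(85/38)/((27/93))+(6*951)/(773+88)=1406729/98154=14.33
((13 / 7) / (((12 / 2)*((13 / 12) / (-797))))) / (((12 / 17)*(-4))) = 13549 / 168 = 80.65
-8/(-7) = 8/7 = 1.14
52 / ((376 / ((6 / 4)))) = 39 / 188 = 0.21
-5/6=-0.83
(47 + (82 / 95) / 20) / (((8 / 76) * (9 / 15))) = 14897 / 20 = 744.85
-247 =-247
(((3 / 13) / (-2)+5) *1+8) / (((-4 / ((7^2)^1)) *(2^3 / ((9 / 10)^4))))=-21539763 / 1664000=-12.94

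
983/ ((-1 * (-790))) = 983/ 790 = 1.24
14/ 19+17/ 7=421/ 133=3.17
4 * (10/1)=40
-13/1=-13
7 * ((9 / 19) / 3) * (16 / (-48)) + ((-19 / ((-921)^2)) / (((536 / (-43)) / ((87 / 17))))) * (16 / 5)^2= -56344140431 / 152973195675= -0.37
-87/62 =-1.40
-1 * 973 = -973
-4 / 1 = -4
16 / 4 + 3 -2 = 5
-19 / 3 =-6.33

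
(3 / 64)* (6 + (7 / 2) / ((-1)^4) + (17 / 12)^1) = 131 / 256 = 0.51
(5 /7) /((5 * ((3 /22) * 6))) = 11 /63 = 0.17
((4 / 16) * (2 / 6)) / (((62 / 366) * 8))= 61 / 992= 0.06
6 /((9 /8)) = 16 /3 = 5.33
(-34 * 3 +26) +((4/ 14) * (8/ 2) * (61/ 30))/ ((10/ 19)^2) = -177479/ 2625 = -67.61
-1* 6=-6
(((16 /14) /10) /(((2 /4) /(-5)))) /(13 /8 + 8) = -64 /539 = -0.12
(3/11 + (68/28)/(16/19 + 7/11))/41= 45572/975513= 0.05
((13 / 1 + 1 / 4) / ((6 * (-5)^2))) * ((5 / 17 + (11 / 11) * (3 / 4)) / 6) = 3763 / 244800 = 0.02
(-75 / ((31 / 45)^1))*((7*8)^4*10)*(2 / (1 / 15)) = -321207329032.26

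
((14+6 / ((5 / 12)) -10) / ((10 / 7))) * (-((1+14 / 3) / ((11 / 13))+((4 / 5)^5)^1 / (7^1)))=-86.86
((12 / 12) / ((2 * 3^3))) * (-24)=-4 / 9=-0.44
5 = 5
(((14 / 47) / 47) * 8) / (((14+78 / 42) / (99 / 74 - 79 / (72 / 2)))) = -223636 / 81651267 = -0.00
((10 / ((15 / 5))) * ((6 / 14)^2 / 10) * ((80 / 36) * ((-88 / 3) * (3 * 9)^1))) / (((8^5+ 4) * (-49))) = 440 / 6557131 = 0.00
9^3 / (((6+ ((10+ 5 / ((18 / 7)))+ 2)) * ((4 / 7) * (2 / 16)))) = 183708 / 359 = 511.72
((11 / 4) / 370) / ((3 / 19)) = 209 / 4440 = 0.05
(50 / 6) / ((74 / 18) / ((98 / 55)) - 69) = -7350 / 58823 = -0.12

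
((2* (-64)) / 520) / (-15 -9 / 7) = 56 / 3705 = 0.02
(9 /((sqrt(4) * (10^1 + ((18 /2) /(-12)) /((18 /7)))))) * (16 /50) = 0.15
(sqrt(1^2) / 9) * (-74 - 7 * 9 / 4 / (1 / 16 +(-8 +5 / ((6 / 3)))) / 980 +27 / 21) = -73802 / 9135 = -8.08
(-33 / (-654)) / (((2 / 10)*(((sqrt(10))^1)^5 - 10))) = 0.00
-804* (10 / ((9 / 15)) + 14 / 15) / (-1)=70752 / 5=14150.40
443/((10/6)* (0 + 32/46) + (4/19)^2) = 11034687/29984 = 368.02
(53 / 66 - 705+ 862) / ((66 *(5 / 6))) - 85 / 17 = -1547 / 726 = -2.13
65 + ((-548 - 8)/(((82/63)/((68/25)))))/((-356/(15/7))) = 1313527/18245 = 71.99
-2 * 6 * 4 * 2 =-96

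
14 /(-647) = -14 /647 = -0.02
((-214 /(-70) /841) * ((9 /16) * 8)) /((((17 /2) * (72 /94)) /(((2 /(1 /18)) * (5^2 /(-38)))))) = -226305 /3803002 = -0.06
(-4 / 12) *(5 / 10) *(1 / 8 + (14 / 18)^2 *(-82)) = 8.25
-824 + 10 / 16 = -6587 / 8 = -823.38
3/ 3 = 1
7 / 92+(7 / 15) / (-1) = -539 / 1380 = -0.39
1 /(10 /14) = 7 /5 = 1.40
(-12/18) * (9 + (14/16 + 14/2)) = -45/4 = -11.25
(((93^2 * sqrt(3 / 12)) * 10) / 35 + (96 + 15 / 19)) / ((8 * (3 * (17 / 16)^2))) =1890176 / 38437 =49.18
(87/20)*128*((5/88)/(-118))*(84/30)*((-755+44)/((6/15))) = 865998/649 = 1334.36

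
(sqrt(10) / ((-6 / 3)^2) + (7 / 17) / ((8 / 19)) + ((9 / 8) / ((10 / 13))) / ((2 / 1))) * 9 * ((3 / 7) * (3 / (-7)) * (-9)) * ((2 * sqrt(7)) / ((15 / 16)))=1944 * sqrt(70) / 245 + 1129707 * sqrt(7) / 20825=209.91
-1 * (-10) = 10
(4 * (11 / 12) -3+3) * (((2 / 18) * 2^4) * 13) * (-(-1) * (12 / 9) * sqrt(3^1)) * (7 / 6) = 32032 * sqrt(3) / 243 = 228.32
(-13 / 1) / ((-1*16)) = 13 / 16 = 0.81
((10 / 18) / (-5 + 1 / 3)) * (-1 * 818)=2045 / 21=97.38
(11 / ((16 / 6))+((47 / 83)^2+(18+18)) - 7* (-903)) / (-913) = -350591993 / 50317256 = -6.97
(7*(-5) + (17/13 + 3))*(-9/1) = 3591/13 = 276.23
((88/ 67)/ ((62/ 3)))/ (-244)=-33/ 126697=-0.00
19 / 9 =2.11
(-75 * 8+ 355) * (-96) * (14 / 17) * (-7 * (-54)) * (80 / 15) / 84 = 7902720 / 17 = 464865.88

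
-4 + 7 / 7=-3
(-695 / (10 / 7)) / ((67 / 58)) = -28217 / 67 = -421.15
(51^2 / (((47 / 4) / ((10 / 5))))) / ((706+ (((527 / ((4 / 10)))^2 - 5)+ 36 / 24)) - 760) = 83232 / 326320765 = 0.00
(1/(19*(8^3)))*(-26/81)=-13/393984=-0.00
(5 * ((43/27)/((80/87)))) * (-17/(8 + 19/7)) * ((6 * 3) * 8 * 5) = -148393/15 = -9892.87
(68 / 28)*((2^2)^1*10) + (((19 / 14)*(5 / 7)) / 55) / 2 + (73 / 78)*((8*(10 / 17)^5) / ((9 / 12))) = 35047834601471 / 358161767964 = 97.85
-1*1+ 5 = 4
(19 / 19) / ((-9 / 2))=-2 / 9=-0.22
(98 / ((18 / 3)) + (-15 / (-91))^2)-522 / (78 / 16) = -2253668 / 24843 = -90.72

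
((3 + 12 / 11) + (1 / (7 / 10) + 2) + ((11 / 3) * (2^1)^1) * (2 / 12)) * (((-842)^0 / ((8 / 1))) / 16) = 3029 / 44352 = 0.07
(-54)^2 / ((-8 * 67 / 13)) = -70.72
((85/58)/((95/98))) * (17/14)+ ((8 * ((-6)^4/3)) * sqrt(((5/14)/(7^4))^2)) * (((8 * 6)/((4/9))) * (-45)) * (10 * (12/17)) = -5552232486463/314862338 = -17633.84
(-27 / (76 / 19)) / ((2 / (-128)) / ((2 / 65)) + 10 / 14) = -6048 / 185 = -32.69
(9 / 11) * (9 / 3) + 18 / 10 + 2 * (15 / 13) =4692 / 715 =6.56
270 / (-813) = -90 / 271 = -0.33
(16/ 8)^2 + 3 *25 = 79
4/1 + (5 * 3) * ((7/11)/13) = 677/143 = 4.73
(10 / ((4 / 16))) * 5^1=200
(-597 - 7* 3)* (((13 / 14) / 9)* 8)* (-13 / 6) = 69628 / 63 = 1105.21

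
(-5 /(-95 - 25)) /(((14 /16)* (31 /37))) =37 /651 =0.06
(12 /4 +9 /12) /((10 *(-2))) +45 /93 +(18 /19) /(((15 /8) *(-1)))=-9843 /47120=-0.21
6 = 6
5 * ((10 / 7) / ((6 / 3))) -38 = -241 / 7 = -34.43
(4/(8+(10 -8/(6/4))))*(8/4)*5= 60/19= 3.16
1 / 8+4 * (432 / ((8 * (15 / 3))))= 1733 / 40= 43.32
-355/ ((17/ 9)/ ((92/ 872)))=-73485/ 3706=-19.83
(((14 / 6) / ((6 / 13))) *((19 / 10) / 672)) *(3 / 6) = 247 / 34560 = 0.01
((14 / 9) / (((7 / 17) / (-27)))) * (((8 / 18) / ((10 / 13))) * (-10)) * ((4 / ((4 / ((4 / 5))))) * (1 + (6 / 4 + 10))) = 17680 / 3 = 5893.33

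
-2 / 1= -2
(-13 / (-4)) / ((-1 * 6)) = -13 / 24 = -0.54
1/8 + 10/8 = 11/8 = 1.38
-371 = -371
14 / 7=2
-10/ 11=-0.91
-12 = -12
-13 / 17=-0.76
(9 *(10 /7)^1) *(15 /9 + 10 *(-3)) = -2550 /7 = -364.29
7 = 7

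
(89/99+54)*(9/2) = 5435/22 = 247.05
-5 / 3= -1.67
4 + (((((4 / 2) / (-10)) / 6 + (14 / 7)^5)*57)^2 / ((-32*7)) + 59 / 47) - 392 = -15208.39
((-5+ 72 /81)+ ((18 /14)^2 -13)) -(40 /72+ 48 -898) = 122596 /147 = 833.99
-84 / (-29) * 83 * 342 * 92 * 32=7019744256 / 29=242060146.76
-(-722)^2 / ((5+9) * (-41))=260642 / 287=908.16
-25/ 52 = -0.48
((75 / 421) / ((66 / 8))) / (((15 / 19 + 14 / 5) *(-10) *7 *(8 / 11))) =-475 / 4019708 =-0.00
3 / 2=1.50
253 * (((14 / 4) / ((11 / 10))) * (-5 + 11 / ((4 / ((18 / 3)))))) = 18515 / 2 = 9257.50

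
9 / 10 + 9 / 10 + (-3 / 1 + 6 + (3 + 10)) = 89 / 5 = 17.80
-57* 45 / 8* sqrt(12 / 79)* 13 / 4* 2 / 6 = -11115* sqrt(237) / 1264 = -135.37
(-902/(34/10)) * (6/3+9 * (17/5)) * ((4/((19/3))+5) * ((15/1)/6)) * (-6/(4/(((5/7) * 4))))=1179883650/2261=521841.51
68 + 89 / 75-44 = 1889 / 75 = 25.19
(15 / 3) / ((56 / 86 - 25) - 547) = -215 / 24568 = -0.01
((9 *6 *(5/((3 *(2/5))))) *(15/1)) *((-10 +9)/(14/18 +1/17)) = -516375/128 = -4034.18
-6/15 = -2/5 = -0.40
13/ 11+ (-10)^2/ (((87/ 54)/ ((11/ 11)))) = 20177/ 319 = 63.25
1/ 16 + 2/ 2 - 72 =-1135/ 16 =-70.94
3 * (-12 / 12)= -3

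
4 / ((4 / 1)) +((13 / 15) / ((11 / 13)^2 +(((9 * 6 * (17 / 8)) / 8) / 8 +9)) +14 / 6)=8486194 / 2489615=3.41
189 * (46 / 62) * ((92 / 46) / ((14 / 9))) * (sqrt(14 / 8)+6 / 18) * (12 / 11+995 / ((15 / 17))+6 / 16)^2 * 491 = 9031285373987997 / 240064+27093856121963991 * sqrt(7) / 480128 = 186921354523.08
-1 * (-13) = 13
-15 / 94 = -0.16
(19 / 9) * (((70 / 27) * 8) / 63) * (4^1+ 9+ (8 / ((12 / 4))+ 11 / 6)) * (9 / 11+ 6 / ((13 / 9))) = 2101400 / 34749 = 60.47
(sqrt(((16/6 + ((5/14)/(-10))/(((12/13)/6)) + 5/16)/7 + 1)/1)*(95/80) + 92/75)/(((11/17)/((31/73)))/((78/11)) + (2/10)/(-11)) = 13866424/2223545 + 35796475*sqrt(393)/99614816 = 13.36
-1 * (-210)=210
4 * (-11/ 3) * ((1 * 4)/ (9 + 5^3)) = -88/ 201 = -0.44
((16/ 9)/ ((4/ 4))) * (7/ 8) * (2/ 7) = 4/ 9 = 0.44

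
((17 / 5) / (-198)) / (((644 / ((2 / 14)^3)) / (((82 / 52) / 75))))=-697 / 426432006000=-0.00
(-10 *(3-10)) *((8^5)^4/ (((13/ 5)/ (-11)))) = -4438747792736360857600/ 13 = -341442137902796989046.15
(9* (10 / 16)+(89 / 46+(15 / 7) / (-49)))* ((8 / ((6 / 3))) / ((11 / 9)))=388107 / 15778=24.60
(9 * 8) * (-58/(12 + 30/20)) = -928/3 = -309.33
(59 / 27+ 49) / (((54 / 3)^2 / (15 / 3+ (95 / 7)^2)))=29.89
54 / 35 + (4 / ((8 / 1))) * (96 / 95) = 1362 / 665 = 2.05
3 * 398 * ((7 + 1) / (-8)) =-1194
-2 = -2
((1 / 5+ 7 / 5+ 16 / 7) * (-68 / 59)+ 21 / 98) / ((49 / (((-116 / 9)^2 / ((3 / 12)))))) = -473947232 / 8195985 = -57.83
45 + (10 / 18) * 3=140 / 3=46.67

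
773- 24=749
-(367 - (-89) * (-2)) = -189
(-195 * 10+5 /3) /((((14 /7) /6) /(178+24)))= -1180690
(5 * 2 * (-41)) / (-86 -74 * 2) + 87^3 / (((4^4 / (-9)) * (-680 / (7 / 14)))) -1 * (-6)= 1009184779 / 40734720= 24.77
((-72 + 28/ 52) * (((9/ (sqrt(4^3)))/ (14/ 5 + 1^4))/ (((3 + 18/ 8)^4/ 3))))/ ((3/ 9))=-148640/ 593047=-0.25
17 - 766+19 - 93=-823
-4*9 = -36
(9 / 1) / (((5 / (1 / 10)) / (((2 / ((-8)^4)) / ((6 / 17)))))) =51 / 204800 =0.00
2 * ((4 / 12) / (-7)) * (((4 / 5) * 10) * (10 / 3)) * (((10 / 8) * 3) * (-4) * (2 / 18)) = 800 / 189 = 4.23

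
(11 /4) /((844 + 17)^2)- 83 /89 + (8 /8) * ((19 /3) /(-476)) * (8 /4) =-0.96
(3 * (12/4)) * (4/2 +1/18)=37/2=18.50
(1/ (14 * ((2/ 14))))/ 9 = 1/ 18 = 0.06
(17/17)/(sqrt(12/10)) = sqrt(30)/6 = 0.91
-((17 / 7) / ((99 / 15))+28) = -6553 / 231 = -28.37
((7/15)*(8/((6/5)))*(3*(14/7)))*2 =112/3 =37.33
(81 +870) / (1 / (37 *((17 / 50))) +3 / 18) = 3589074 / 929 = 3863.37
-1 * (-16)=16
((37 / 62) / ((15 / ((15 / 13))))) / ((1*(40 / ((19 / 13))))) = 703 / 419120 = 0.00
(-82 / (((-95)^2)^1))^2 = 6724 / 81450625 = 0.00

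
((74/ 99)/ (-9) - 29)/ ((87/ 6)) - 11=-336055/ 25839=-13.01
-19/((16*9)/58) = -551/72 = -7.65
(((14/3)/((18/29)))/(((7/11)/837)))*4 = 39556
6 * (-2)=-12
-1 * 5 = -5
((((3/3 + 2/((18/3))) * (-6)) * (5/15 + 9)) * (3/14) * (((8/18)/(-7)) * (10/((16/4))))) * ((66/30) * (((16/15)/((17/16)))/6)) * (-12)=-180224/16065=-11.22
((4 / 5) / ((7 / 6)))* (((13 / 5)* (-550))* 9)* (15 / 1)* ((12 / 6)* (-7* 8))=14826240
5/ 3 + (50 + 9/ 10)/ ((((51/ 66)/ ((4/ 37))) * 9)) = 69571/ 28305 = 2.46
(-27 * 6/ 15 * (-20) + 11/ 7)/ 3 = 72.52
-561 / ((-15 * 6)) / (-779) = -187 / 23370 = -0.01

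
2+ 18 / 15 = 16 / 5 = 3.20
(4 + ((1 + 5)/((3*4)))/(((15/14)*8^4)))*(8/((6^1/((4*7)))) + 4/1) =7618777/46080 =165.34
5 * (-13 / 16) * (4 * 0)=0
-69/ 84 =-23/ 28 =-0.82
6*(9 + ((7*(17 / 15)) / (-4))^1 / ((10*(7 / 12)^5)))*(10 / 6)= 727938 / 12005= 60.64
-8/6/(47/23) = -92/141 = -0.65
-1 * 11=-11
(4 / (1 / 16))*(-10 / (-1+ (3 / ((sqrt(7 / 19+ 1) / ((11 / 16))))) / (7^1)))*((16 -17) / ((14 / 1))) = -14909440 / 305453 -168960*sqrt(494) / 305453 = -61.11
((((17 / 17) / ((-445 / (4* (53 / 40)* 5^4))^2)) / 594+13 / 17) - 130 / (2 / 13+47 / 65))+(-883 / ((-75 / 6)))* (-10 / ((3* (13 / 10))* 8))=-13436756015857 / 79026422904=-170.03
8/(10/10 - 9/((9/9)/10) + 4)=-8/85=-0.09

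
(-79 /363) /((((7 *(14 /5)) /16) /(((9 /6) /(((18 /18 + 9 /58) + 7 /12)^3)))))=-13317564672 /262589629225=-0.05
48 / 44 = 12 / 11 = 1.09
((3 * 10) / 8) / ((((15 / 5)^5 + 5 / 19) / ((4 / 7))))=0.01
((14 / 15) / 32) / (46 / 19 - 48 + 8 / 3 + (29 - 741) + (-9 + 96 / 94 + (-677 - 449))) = -6251 / 404827120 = -0.00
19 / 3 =6.33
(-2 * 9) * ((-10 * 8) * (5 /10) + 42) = -36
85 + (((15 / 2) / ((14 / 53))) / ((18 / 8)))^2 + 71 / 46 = 4985971 / 20286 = 245.78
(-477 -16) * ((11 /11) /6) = -493 /6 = -82.17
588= 588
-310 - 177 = -487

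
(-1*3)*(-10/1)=30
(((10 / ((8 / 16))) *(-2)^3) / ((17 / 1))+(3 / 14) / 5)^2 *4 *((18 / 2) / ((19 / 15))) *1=3356105427 / 1345295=2494.70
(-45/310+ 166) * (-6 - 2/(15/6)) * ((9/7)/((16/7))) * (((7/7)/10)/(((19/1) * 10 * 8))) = -1573299/37696000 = -0.04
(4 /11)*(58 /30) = 116 /165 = 0.70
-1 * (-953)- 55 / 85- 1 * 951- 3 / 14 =271 / 238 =1.14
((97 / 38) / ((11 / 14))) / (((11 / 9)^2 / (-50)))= -108.74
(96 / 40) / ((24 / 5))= 0.50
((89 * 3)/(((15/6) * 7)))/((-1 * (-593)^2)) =-534/12307715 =-0.00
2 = 2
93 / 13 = 7.15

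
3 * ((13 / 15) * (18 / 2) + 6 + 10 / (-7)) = 1299 / 35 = 37.11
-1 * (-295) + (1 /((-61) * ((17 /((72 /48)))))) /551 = 337118327 /1142774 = 295.00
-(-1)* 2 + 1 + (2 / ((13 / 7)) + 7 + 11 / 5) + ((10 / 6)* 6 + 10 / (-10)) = 1448 / 65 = 22.28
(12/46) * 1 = 6/23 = 0.26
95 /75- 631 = -9446 /15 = -629.73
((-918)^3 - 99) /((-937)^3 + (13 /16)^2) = 66015635712 /70200059933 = 0.94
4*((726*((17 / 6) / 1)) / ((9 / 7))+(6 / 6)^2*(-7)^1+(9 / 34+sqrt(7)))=4*sqrt(7)+975010 / 153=6383.20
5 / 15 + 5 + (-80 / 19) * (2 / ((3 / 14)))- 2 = -2050 / 57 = -35.96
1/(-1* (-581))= 0.00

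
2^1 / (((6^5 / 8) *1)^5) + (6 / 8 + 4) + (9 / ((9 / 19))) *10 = 84484841824780417 / 433811768034816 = 194.75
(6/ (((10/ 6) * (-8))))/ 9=-0.05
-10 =-10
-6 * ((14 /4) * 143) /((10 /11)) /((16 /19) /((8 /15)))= -209209 /100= -2092.09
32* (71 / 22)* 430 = 488480 / 11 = 44407.27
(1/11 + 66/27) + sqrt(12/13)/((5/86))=251/99 + 172*sqrt(39)/65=19.06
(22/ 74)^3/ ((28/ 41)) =54571/ 1418284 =0.04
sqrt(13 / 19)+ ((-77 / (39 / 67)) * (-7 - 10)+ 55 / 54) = sqrt(247) / 19+ 1579369 / 702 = 2250.64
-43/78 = -0.55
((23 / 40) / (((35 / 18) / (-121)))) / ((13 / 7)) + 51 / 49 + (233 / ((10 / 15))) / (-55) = -17223663 / 700700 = -24.58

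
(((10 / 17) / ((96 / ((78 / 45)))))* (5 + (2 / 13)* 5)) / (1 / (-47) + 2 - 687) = -1175 / 13135968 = -0.00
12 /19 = 0.63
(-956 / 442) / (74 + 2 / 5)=-1195 / 41106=-0.03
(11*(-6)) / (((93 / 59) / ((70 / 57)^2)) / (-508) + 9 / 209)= -675275154400 / 419538129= -1609.57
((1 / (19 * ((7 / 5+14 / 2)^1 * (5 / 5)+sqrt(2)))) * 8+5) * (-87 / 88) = -7156185 / 1432904+2175 * sqrt(2) / 358226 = -4.99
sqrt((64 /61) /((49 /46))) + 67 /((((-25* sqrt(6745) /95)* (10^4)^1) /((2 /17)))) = 0.99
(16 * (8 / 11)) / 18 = 0.65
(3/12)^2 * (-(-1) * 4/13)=1/52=0.02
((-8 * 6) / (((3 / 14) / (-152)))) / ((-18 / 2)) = -3783.11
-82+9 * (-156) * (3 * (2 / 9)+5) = -8038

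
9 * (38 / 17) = 20.12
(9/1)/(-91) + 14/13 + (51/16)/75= 37147/36400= 1.02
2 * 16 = 32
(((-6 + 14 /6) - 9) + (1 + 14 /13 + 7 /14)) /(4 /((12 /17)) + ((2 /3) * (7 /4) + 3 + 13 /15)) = -3935 /4173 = -0.94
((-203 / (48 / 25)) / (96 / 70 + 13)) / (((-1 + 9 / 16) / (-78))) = -659750 / 503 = -1311.63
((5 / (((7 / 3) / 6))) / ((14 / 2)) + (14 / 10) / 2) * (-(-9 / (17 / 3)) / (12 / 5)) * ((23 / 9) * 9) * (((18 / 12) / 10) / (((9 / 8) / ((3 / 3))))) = 85767 / 16660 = 5.15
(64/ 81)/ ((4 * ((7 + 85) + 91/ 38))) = 608/ 290547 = 0.00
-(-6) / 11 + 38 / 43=676 / 473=1.43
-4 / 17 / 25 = -0.01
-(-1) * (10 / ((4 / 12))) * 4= 120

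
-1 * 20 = -20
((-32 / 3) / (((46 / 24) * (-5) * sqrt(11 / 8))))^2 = 131072 / 145475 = 0.90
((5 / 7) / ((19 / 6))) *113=3390 / 133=25.49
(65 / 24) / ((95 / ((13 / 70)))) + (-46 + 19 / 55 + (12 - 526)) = -39300809 / 70224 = -559.65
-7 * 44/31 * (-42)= 12936/31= 417.29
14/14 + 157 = 158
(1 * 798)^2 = 636804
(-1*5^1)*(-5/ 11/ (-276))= -25/ 3036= -0.01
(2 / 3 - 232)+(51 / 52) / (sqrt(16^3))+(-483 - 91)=-8040295 / 9984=-805.32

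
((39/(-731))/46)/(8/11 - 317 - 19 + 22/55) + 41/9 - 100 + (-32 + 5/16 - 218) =-7694941666763/22295652048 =-345.13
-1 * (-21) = 21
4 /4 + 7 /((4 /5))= 9.75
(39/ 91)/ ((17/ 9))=27/ 119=0.23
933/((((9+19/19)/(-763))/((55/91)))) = -1118667/26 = -43025.65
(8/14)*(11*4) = 25.14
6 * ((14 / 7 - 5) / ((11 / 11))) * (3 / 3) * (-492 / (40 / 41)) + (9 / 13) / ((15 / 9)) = 590058 / 65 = 9077.82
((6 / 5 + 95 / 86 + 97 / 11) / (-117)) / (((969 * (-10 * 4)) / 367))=26057 / 28947600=0.00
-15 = -15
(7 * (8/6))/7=4/3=1.33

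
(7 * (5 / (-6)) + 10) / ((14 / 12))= 25 / 7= 3.57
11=11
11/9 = 1.22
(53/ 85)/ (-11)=-53/ 935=-0.06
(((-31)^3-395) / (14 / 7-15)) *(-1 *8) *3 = -55728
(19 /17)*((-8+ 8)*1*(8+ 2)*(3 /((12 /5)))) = 0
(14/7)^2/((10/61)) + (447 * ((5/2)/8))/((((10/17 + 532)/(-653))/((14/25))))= -1726555/24144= -71.51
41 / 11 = 3.73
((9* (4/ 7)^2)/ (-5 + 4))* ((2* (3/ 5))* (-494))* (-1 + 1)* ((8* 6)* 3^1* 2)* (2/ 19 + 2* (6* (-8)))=0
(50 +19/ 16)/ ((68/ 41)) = 33579/ 1088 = 30.86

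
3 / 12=1 / 4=0.25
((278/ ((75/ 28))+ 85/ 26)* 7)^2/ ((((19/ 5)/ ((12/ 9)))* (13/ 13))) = 2135435683969/ 10837125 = 197048.17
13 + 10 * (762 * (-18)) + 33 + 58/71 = -9735036/71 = -137113.18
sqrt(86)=9.27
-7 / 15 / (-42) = 1 / 90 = 0.01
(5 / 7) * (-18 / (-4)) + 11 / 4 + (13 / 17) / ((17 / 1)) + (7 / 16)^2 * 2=1655191 / 258944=6.39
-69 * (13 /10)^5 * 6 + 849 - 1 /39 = -1341948389 /1950000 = -688.18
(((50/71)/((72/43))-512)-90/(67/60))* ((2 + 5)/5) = -709879793/856260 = -829.05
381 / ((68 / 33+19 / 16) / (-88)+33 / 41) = 725814144 / 1462997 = 496.11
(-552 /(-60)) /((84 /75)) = 115 /14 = 8.21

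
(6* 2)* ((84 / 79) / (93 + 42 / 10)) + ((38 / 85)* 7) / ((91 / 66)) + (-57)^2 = 7663438249 / 2356965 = 3251.40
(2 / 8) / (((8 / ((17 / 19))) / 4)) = 17 / 152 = 0.11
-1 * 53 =-53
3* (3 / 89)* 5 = 45 / 89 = 0.51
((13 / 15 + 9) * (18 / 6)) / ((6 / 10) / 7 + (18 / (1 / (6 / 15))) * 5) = 1036 / 1263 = 0.82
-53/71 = -0.75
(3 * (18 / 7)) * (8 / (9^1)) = 48 / 7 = 6.86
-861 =-861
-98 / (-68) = 49 / 34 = 1.44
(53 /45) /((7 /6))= 106 /105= 1.01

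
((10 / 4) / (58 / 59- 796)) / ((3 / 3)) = -0.00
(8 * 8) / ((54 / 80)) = 2560 / 27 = 94.81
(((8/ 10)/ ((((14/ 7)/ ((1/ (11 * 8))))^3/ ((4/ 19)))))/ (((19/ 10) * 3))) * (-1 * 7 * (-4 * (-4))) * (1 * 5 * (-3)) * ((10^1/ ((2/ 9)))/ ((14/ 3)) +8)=65/ 404624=0.00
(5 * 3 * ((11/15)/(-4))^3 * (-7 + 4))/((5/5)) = 1331/4800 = 0.28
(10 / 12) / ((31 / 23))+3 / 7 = 1363 / 1302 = 1.05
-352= -352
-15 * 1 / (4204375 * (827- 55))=-3 / 649155500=-0.00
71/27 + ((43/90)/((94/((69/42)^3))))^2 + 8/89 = 130458347412137729/47962183551206400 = 2.72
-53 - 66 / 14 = -404 / 7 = -57.71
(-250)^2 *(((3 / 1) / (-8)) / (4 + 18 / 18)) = -9375 / 2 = -4687.50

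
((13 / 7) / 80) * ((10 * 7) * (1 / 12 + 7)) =1105 / 96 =11.51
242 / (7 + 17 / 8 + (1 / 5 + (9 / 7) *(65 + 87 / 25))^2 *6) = 5390000 / 1040870507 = 0.01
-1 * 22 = -22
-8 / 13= -0.62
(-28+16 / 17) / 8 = -115 / 34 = -3.38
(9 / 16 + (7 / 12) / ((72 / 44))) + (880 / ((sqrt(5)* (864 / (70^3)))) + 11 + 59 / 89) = 483749 / 38448 + 1886500* sqrt(5) / 27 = 156247.48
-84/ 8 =-21/ 2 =-10.50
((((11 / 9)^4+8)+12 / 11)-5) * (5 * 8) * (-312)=-1898191360 / 24057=-78903.91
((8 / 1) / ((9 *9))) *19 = 152 / 81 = 1.88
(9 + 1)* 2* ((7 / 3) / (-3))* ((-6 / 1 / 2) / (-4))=-35 / 3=-11.67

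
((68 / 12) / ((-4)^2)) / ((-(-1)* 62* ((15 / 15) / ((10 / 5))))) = 17 / 1488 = 0.01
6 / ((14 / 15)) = 45 / 7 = 6.43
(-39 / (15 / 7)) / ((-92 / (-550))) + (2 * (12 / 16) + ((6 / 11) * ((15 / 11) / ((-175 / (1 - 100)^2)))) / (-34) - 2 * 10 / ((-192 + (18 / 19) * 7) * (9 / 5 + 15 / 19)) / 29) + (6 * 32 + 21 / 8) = 60893729316487 / 687697196760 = 88.55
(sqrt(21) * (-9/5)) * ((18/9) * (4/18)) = -4 * sqrt(21)/5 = -3.67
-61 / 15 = -4.07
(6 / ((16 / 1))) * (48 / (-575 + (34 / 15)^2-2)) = -4050 / 128669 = -0.03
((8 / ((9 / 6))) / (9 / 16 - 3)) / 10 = -128 / 585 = -0.22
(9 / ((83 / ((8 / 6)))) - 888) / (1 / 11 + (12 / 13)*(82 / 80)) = -105379560 / 123089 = -856.12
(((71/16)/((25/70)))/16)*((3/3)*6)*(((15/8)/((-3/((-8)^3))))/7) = 213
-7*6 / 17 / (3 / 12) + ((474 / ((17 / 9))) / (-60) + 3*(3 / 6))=-1068 / 85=-12.56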